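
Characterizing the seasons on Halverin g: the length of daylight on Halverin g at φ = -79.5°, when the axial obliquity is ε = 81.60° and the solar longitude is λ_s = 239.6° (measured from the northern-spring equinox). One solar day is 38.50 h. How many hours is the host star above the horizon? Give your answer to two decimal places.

Solar declination: sin δ = sin ε · sin λ_s = sin 81.60° × sin 239.6° = -0.85326, so δ = -58.568°.
Sunrise equation: cos H₀ = −tan φ · tan δ = -8.8282 ≤ −1, so the host star never sets (polar day) and H₀ = π.
Daylight = 2H₀/(2π) × 38.50 h = (3.1416/π) × 38.50 = 38.50 h.

38.50 h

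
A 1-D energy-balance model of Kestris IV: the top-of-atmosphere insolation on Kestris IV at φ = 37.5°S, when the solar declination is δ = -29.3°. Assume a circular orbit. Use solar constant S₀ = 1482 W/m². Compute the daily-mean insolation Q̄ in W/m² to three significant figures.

cos H₀ = −tan(-37.5°) tan(-29.300°) = -0.4306, H₀ = 2.0160 rad.
Bracket: H₀ sin φ sin δ + cos φ cos δ sin H₀ = 2.0160×-0.60876×-0.48938 + 0.79335×0.87207×0.90254 = 0.600597 + 0.624428 = 1.225025.
Q̄ = (S₀/π) × [bracket] = (1482/π) × 1.225025 = 577.9 W/m².

Q̄ ≈ 578 W/m²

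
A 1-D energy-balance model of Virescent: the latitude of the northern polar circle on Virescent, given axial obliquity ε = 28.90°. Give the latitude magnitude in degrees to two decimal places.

The polar circle is the lowest latitude that experiences at least one full rotation of continuous daylight at the northern-summer solstice; it lies at |ϕ| = 90° − ε = 90° − 28.90° = 61.10°.

61.10°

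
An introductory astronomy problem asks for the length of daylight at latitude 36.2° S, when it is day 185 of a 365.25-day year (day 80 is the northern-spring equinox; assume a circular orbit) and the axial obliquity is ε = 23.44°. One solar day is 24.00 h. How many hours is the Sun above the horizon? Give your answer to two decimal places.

Solar longitude: λ_s = 360° × (185 − 80)/365.25 = 103.491°.
sin δ = sin 23.44° × sin 103.491° = 0.38681, so δ = +22.756°.
cos H₀ = −tan φ · tan δ = −tan(-36.2°) × tan(+22.756°) = 0.3070, so H₀ = 1.2588 rad = 72.12°.
Daylight = 2H₀/(2π) × 24.00 h = (1.2588/π) × 24.00 = 9.62 h.

9.62 h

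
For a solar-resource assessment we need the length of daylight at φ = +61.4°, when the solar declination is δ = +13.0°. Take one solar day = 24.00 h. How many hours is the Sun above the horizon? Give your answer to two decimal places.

15.34 h

cos H₀ = −tan φ · tan δ = −tan(+61.4°) × tan(+13.000°) = -0.4234, so H₀ = 2.0080 rad = 115.05°.
Daylight = 2H₀/(2π) × 24.00 h = (2.0080/π) × 24.00 = 15.34 h.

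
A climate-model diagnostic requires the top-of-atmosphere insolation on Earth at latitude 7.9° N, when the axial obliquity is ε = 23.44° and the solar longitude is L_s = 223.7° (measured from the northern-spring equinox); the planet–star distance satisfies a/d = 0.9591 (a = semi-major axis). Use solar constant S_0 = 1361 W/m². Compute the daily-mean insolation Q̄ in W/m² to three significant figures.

Solar declination: sin δ = sin ε · sin L_s = sin 23.44° × sin 223.7° = -0.27483, so δ = -15.952°.
cos h₀ = −tan(+7.9°) tan(-15.952°) = 0.0397, h₀ = 1.5311 rad.
Bracket: h₀ sin ϕ sin δ + cos ϕ cos δ sin h₀ = 1.5311×0.13744×-0.27483 + 0.99051×0.96149×0.99921 = -0.057834 + 0.951613 = 0.893779.
Inverse-square distance factor (a/d)² = 0.9591² = 0.919873.
Q̄ = (S_0/π) × 0.919873 × [bracket] = (1361/π) × 0.919873 × 0.893779 = 356.2 W/m².

Q̄ ≈ 356 W/m²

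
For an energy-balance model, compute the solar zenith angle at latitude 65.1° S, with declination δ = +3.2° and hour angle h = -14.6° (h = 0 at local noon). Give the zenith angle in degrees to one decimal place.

cos θ_z = sin φ sin δ + cos φ cos δ cos h = -0.050633 + 0.406805 = 0.356172.
θ_z = arccos(0.356172) = 69.1°.

θ_z = 69.1°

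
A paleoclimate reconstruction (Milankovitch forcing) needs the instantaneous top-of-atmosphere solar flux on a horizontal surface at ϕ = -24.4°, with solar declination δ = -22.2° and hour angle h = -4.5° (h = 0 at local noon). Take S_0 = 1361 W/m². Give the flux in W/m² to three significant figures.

1.36e+03 W/m²

cos θ_z = sin ϕ sin δ + cos ϕ cos δ cos h = 0.156088 + 0.840576 = 0.996664.
Flux = S_0 · cos θ_z = 1361 × 0.996664 = 1356 W/m².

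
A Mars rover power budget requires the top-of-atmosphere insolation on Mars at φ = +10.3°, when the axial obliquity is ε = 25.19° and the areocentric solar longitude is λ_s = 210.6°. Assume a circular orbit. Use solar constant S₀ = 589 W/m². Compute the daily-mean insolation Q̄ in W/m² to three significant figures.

sin δ = sin 25.19° × sin 210.6° = -0.21666, so δ = -12.513°.
cos H₀ = −tan(+10.3°) tan(-12.513°) = 0.0403, H₀ = 1.5305 rad.
Bracket: H₀ sin φ sin δ + cos φ cos δ sin H₀ = 1.5305×0.17880×-0.21666 + 0.98389×0.97625×0.99919 = -0.059290 + 0.959745 = 0.900455.
Q̄ = (S₀/π) × [bracket] = (589/π) × 0.900455 = 168.8 W/m².

Q̄ ≈ 169 W/m²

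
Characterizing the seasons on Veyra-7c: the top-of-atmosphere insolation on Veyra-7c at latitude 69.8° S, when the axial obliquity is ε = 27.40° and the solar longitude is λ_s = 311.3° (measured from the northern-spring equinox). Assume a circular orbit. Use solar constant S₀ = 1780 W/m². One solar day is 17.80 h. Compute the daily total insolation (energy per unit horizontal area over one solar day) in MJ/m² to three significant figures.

Solar declination: sin δ = sin ε · sin λ_s = sin 27.40° × sin 311.3° = -0.34573, so δ = -20.226°.
cos H₀ = −tan(-69.8°) tan(-20.226°) = -1.0014 ≤ −1 ⇒ polar day, H₀ = π.
Bracket: H₀ sin φ sin δ + cos φ cos δ sin H₀ = 3.1416×-0.93849×-0.34573 + 0.34530×0.93833×0.00000 = 1.019337 + 0.000000 = 1.019337.
Q̄ = (S₀/π) × [bracket] = (1780/π) × 1.019337 = 577.55 W/m².
Daily total = Q̄ × 17.80 h × 3600 s/h = 577.55 × 17.80 × 3600 / 10⁶ = 37.01 MJ/m².

37.0 MJ/m²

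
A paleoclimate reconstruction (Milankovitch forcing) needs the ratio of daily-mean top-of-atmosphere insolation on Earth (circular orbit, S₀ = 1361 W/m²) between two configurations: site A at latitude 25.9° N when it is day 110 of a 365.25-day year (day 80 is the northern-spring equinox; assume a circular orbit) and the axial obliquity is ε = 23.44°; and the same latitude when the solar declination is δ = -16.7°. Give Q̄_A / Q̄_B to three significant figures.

Q̄_A / Q̄_B ≈ 1.52

— Configuration A (φ=+25.9°):
Solar longitude: λ_s = 360° × (110 − 80)/365.25 = 29.569°.
sin δ = sin 23.44° × sin 29.569° = 0.19630, so δ = +11.320°.
cos H₀ = −tan(+25.9°) tan(+11.320°) = -0.0972, H₀ = 1.6682 rad.
Bracket: H₀ sin φ sin δ + cos φ cos δ sin H₀ = 1.6682×0.43680×0.19630 + 0.89956×0.98054×0.99526 = 0.143038 + 0.877874 = 1.020912.
Q̄ = (S₀/π) × [bracket] = (1361/π) × 1.020912 = 442.28 W/m².
— Configuration B (φ=+25.9°):
cos H₀ = −tan(+25.9°) tan(-16.700°) = 0.1457, H₀ = 1.4246 rad.
Bracket: H₀ sin φ sin δ + cos φ cos δ sin H₀ = 1.4246×0.43680×-0.28736 + 0.89956×0.95782×0.98933 = -0.178814 + 0.852423 = 0.673609.
Q̄ = (S₀/π) × [bracket] = (1361/π) × 0.673609 = 291.82 W/m².
Ratio Q̄_A / Q̄_B = 442.28 / 291.82 = 1.516.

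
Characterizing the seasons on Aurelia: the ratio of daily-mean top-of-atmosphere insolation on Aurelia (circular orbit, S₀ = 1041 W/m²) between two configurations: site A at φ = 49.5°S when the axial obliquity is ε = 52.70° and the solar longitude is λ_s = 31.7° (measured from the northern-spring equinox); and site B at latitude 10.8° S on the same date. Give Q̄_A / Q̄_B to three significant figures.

— Configuration A (φ=-49.5°):
Solar declination: sin δ = sin ε · sin λ_s = sin 52.70° × sin 31.7° = 0.41800, so δ = +24.708°.
cos H₀ = −tan(-49.5°) tan(+24.708°) = 0.5387, H₀ = 1.0019 rad.
Bracket: H₀ sin φ sin δ + cos φ cos δ sin H₀ = 1.0019×-0.76041×0.41800 + 0.64945×0.90845×0.84247 = -0.318455 + 0.497051 = 0.178596.
Q̄ = (S₀/π) × [bracket] = (1041/π) × 0.178596 = 59.180 W/m².
— Configuration B (φ=-10.8°):
cos H₀ = −tan(-10.8°) tan(+24.708°) = 0.0878, H₀ = 1.4829 rad.
Bracket: H₀ sin φ sin δ + cos φ cos δ sin H₀ = 1.4829×-0.18738×0.41800 + 0.98229×0.90845×0.99614 = -0.116148 + 0.888917 = 0.772769.
Q̄ = (S₀/π) × [bracket] = (1041/π) × 0.772769 = 256.07 W/m².
Ratio Q̄_A / Q̄_B = 59.180 / 256.07 = 0.2311.

Q̄_A / Q̄_B ≈ 0.231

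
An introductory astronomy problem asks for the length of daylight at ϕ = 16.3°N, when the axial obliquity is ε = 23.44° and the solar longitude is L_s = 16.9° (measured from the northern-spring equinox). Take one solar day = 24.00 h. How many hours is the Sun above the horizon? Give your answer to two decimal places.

12.26 h

Solar declination: sin δ = sin ε · sin L_s = sin 23.44° × sin 16.9° = 0.11564, so δ = +6.640°.
cos h₀ = −tan ϕ · tan δ = −tan(+16.3°) × tan(+6.640°) = -0.0340, so h₀ = 1.6048 rad = 91.95°.
Daylight = 2h₀/(2π) × 24.00 h = (1.6048/π) × 24.00 = 12.26 h.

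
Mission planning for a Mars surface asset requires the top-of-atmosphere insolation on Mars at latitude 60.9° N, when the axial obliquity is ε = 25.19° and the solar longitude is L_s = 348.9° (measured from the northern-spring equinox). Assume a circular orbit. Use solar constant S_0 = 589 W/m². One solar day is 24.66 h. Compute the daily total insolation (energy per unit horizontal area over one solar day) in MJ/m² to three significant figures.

Solar declination: sin δ = sin ε · sin L_s = sin 25.19° × sin 348.9° = -0.08194, so δ = -4.700°.
cos h₀ = −tan(+60.9°) tan(-4.700°) = 0.1477, h₀ = 1.4225 rad.
Bracket: h₀ sin ϕ sin δ + cos ϕ cos δ sin h₀ = 1.4225×0.87377×-0.08194 + 0.48634×0.99664×0.98903 = -0.101846 + 0.479389 = 0.377543.
Q̄ = (S_0/π) × [bracket] = (589/π) × 0.377543 = 70.783 W/m².
Daily total = Q̄ × 24.66 h × 3600 s/h = 70.783 × 24.66 × 3600 / 10⁶ = 6.284 MJ/m².

6.28 MJ/m²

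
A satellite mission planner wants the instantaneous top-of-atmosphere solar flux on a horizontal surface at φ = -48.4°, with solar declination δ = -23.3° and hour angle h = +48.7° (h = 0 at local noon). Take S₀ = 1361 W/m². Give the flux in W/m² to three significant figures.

950 W/m²

cos θ_z = sin φ sin δ + cos φ cos δ cos h = 0.295788 + 0.402456 = 0.698244.
Flux = S₀ · cos θ_z = 1361 × 0.698244 = 950.3 W/m².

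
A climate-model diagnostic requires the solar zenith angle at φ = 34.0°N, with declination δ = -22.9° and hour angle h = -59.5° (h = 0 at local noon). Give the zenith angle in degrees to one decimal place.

cos θ_z = sin φ sin δ + cos φ cos δ cos h = -0.217595 + 0.387606 = 0.170011.
θ_z = arccos(0.170011) = 80.2°.

θ_z = 80.2°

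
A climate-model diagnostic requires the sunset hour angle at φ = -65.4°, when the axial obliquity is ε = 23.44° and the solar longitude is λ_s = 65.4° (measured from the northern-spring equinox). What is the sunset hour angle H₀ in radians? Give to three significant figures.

H₀ = 0.560 rad

Solar declination: sin δ = sin ε · sin λ_s = sin 23.44° × sin 65.4° = 0.36168, so δ = +21.204°.
cos H₀ = −tan φ · tan δ = −tan(-65.4°) × tan(+21.204°) = 0.8474, so H₀ = 0.5598 rad = 32.08°.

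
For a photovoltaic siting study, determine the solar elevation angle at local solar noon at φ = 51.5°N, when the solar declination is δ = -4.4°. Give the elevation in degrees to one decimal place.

34.1°

At local noon the hour angle is zero, so the zenith angle equals |φ − δ| = |+51.5° − (-4.400°)| = 55.900°.
Elevation = 90° − 55.900° = 34.1°.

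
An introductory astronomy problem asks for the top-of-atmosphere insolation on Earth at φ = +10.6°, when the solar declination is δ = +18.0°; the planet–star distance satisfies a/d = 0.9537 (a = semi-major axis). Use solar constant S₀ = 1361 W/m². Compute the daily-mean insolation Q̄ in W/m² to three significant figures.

cos H₀ = −tan(+10.6°) tan(+18.000°) = -0.0608, H₀ = 1.6316 rad.
Bracket: H₀ sin φ sin δ + cos φ cos δ sin H₀ = 1.6316×0.18395×0.30902 + 0.98294×0.95106×0.99815 = 0.092747 + 0.933105 = 1.025852.
Inverse-square distance factor (a/d)² = 0.9537² = 0.909544.
Q̄ = (S₀/π) × 0.909544 × [bracket] = (1361/π) × 0.909544 × 1.025852 = 404.2 W/m².

Q̄ ≈ 404 W/m²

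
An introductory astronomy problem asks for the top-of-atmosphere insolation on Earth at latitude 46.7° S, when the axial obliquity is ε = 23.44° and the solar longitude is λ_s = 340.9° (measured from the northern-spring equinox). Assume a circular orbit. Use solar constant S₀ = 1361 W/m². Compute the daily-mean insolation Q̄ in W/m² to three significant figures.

Solar declination: sin δ = sin ε · sin λ_s = sin 23.44° × sin 340.9° = -0.13016, so δ = -7.479°.
cos H₀ = −tan(-46.7°) tan(-7.479°) = -0.1393, H₀ = 1.7106 rad.
Bracket: H₀ sin φ sin δ + cos φ cos δ sin H₀ = 1.7106×-0.72777×-0.13016 + 0.68582×0.99149×0.99025 = 0.162039 + 0.673354 = 0.835393.
Q̄ = (S₀/π) × [bracket] = (1361/π) × 0.835393 = 361.9 W/m².

Q̄ ≈ 362 W/m²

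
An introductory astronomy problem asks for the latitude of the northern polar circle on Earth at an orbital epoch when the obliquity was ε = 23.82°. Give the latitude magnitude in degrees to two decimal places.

66.18°

The polar circle is the lowest latitude that experiences at least one full rotation of continuous daylight at the northern-summer solstice; it lies at |ϕ| = 90° − ε = 90° − 23.82° = 66.18°.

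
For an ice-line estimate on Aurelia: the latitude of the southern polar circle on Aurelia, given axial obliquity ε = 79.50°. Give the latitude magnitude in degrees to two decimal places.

The polar circle is the lowest latitude that experiences at least one full rotation of continuous darkness at the northern-summer solstice; it lies at |φ| = 90° − ε = 90° − 79.50° = 10.50°.

10.50°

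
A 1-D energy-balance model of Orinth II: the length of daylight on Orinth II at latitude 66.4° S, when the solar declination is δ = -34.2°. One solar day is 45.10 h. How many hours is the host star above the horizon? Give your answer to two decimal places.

Sunrise equation: cos h₀ = −tan ϕ · tan δ = -1.5555 ≤ −1, so the host star never sets (polar day) and h₀ = π.
Daylight = 2h₀/(2π) × 45.10 h = (3.1416/π) × 45.10 = 45.10 h.

45.10 h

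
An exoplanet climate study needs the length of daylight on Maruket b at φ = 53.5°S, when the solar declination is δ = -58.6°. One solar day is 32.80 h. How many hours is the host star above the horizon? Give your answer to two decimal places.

Sunrise equation: cos H₀ = −tan φ · tan δ = -2.2140 ≤ −1, so the host star never sets (polar day) and H₀ = π.
Daylight = 2H₀/(2π) × 32.80 h = (3.1416/π) × 32.80 = 32.80 h.

32.80 h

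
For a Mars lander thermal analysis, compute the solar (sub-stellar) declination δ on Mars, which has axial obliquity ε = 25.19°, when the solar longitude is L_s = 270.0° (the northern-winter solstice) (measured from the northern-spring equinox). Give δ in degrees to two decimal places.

δ = -25.19°

sin δ = sin ε · sin L_s = sin 25.19° × sin 270.0° = -0.425621.
δ = arcsin(-0.425621) = -25.19°.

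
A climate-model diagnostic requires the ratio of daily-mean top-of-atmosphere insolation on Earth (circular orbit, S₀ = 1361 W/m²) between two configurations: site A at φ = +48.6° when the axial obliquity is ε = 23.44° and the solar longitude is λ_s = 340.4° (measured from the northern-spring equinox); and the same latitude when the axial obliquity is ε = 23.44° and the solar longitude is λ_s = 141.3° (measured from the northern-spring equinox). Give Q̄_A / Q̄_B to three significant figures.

Q̄_A / Q̄_B ≈ 0.526

— Configuration A (φ=+48.6°):
Solar declination: sin δ = sin ε · sin λ_s = sin 23.44° × sin 340.4° = -0.13344, so δ = -7.668°.
cos H₀ = −tan(+48.6°) tan(-7.668°) = 0.1527, H₀ = 1.4175 rad.
Bracket: H₀ sin φ sin δ + cos φ cos δ sin H₀ = 1.4175×0.75011×-0.13344 + 0.66131×0.99106×0.98827 = -0.141884 + 0.647710 = 0.505826.
Q̄ = (S₀/π) × [bracket] = (1361/π) × 0.505826 = 219.13 W/m².
— Configuration B (φ=+48.6°):
Solar declination: sin δ = sin ε · sin λ_s = sin 23.44° × sin 141.3° = 0.24871, so δ = +14.401°.
cos H₀ = −tan(+48.6°) tan(+14.401°) = -0.2913, H₀ = 1.8663 rad.
Bracket: H₀ sin φ sin δ + cos φ cos δ sin H₀ = 1.8663×0.75011×0.24871 + 0.66131×0.96858×0.95664 = 0.348177 + 0.612758 = 0.960935.
Q̄ = (S₀/π) × [bracket] = (1361/π) × 0.960935 = 416.30 W/m².
Ratio Q̄_A / Q̄_B = 219.13 / 416.30 = 0.5264.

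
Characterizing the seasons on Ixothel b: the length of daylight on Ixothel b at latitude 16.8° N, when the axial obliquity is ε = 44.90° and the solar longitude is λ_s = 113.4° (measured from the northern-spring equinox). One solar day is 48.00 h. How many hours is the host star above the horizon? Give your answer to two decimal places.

Solar declination: sin δ = sin ε · sin λ_s = sin 44.90° × sin 113.4° = 0.64782, so δ = +40.377°.
cos H₀ = −tan φ · tan δ = −tan(+16.8°) × tan(+40.377°) = -0.2567, so H₀ = 1.8304 rad = 104.88°.
Daylight = 2H₀/(2π) × 48.00 h = (1.8304/π) × 48.00 = 27.97 h.

27.97 h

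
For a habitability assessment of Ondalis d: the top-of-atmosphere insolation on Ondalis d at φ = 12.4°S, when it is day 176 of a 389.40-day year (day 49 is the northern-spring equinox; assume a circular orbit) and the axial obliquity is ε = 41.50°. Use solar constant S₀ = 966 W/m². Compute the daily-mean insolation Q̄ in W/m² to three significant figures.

Q̄ ≈ 185 W/m²

Solar longitude: λ_s = 360° × (176 − 49)/389.40 = 117.411°.
sin δ = sin 41.50° × sin 117.411° = 0.58822, so δ = +36.031°.
cos H₀ = −tan(-12.4°) tan(+36.031°) = 0.1599, H₀ = 1.4102 rad.
Bracket: H₀ sin φ sin δ + cos φ cos δ sin H₀ = 1.4102×-0.21474×0.58822 + 0.97667×0.80870×0.98713 = -0.178129 + 0.779668 = 0.601539.
Q̄ = (S₀/π) × [bracket] = (966/π) × 0.601539 = 185.0 W/m².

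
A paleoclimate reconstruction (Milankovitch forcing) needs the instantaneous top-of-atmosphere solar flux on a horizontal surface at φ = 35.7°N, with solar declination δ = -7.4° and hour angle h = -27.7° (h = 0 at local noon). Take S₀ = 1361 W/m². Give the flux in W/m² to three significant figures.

cos θ_z = sin φ sin δ + cos φ cos δ cos h = -0.075158 + 0.713025 = 0.637867.
Flux = S₀ · cos θ_z = 1361 × 0.637867 = 868.1 W/m².

868 W/m²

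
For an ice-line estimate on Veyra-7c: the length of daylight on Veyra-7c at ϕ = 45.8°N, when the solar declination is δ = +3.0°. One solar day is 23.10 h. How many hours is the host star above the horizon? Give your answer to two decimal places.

cos h₀ = −tan ϕ · tan δ = −tan(+45.8°) × tan(+3.000°) = -0.0539, so h₀ = 1.6247 rad = 93.09°.
Daylight = 2h₀/(2π) × 23.10 h = (1.6247/π) × 23.10 = 11.95 h.

11.95 h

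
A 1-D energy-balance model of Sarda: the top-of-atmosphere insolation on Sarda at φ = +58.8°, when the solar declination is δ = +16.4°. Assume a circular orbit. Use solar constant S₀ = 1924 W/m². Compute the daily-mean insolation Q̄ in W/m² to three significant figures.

Q̄ ≈ 573 W/m²

cos H₀ = −tan(+58.8°) tan(+16.400°) = -0.4860, H₀ = 2.0783 rad.
Bracket: H₀ sin φ sin δ + cos φ cos δ sin H₀ = 2.0783×0.85536×0.28234 + 0.51803×0.95931×0.87397 = 0.501914 + 0.434321 = 0.936235.
Q̄ = (S₀/π) × [bracket] = (1924/π) × 0.936235 = 573.4 W/m².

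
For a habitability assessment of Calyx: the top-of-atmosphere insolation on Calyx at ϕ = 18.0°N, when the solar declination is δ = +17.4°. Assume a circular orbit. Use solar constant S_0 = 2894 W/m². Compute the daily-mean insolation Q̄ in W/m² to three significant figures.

Q̄ ≈ 974 W/m²

cos h₀ = −tan(+18.0°) tan(+17.400°) = -0.1018, h₀ = 1.6728 rad.
Bracket: h₀ sin ϕ sin δ + cos ϕ cos δ sin h₀ = 1.6728×0.30902×0.29904 + 0.95106×0.95424×0.99480 = 0.154582 + 0.902820 = 1.057402.
Q̄ = (S_0/π) × [bracket] = (2894/π) × 1.057402 = 974.1 W/m².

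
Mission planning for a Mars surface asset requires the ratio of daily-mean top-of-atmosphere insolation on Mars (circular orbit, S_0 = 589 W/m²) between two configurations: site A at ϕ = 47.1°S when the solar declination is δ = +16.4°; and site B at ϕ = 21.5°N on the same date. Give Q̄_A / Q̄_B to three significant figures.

Q̄_A / Q̄_B ≈ 0.340

— Configuration A (ϕ=-47.1°):
cos h₀ = −tan(-47.1°) tan(+16.400°) = 0.3167, h₀ = 1.2485 rad.
Bracket: h₀ sin ϕ sin δ + cos ϕ cos δ sin h₀ = 1.2485×-0.73254×0.28234 + 0.68072×0.95931×0.94852 = -0.258221 + 0.619404 = 0.361183.
Q̄ = (S_0/π) × [bracket] = (589/π) × 0.361183 = 67.716 W/m².
— Configuration B (ϕ=+21.5°):
cos h₀ = −tan(+21.5°) tan(+16.400°) = -0.1159, h₀ = 1.6870 rad.
Bracket: h₀ sin ϕ sin δ + cos ϕ cos δ sin h₀ = 1.6870×0.36650×0.28234 + 0.93042×0.95931×0.99326 = 0.174567 + 0.886545 = 1.061112.
Q̄ = (S_0/π) × [bracket] = (589/π) × 1.061112 = 198.94 W/m².
Ratio Q̄_A / Q̄_B = 67.716 / 198.94 = 0.3404.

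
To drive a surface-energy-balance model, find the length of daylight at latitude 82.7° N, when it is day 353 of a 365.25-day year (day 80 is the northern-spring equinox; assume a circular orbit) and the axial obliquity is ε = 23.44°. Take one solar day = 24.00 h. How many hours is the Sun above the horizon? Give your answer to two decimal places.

Solar longitude: λ_s = 360° × (353 − 80)/365.25 = 269.076°.
sin δ = sin 23.44° × sin 269.076° = -0.39774, so δ = -23.437°.
cos H₀ = −tan φ · tan δ = 3.3840 ≥ 1, so the Sun never rises (polar night) and H₀ = 0.
Daylight = 2H₀/(2π) × 24.00 h = (0.0000/π) × 24.00 = 0.00 h.

0.00 h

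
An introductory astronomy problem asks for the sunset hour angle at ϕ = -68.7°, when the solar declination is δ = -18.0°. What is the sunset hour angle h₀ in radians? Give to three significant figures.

h₀ = 2.56 rad

cos h₀ = −tan ϕ · tan δ = −tan(-68.7°) × tan(-18.000°) = -0.8334, so h₀ = 2.5560 rad = 146.45°.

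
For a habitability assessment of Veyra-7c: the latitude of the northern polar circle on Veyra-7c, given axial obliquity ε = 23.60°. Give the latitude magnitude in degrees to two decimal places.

66.40°

The polar circle is the lowest latitude that experiences at least one full rotation of continuous daylight at the northern-summer solstice; it lies at |ϕ| = 90° − ε = 90° − 23.60° = 66.40°.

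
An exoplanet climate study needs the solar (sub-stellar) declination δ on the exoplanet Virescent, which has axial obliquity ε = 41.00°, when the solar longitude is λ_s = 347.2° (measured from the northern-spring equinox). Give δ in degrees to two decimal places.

δ = -8.36°

sin δ = sin ε · sin λ_s = sin 41.00° × sin 347.2° = -0.145349.
δ = arcsin(-0.145349) = -8.36°.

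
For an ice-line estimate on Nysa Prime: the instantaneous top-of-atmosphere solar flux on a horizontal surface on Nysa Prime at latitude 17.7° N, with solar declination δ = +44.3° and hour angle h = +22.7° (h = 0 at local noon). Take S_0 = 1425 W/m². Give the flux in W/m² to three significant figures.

1.20e+03 W/m²

cos θ_z = sin ϕ sin δ + cos ϕ cos δ cos h = 0.212341 + 0.628998 = 0.841339.
Flux = S_0 · cos θ_z = 1425 × 0.841339 = 1199 W/m².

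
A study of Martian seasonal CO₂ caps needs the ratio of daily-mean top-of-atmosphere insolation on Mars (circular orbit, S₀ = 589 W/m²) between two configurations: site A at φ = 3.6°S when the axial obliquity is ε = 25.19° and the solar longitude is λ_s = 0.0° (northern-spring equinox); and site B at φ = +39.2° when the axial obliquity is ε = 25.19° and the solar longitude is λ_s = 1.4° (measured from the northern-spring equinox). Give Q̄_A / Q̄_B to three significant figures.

Q̄_A / Q̄_B ≈ 1.27

— Configuration A (φ=-3.6°):
Solar declination: sin δ = sin ε · sin λ_s = sin 25.19° × sin 0.0° = 0.00000, so δ = +0.000°.
cos H₀ = −tan(-3.6°) tan(+0.000°) = 0.0000, H₀ = 1.5708 rad.
Bracket: H₀ sin φ sin δ + cos φ cos δ sin H₀ = 1.5708×-0.06279×0.00000 + 0.99803×1.00000×1.00000 = -0.000000 + 0.998030 = 0.998030.
Q̄ = (S₀/π) × [bracket] = (589/π) × 0.998030 = 187.12 W/m².
— Configuration B (φ=+39.2°):
Solar declination: sin δ = sin ε · sin λ_s = sin 25.19° × sin 1.4° = 0.01040, so δ = +0.596°.
cos H₀ = −tan(+39.2°) tan(+0.596°) = -0.0085, H₀ = 1.5793 rad.
Bracket: H₀ sin φ sin δ + cos φ cos δ sin H₀ = 1.5793×0.63203×0.01040 + 0.77494×0.99995×0.99996 = 0.010381 + 0.774870 = 0.785251.
Q̄ = (S₀/π) × [bracket] = (589/π) × 0.785251 = 147.22 W/m².
Ratio Q̄_A / Q̄_B = 187.12 / 147.22 = 1.271.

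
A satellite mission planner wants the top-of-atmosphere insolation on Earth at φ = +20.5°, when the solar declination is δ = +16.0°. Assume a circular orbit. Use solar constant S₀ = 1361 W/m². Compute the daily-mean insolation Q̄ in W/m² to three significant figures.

Q̄ ≈ 458 W/m²

cos H₀ = −tan(+20.5°) tan(+16.000°) = -0.1072, H₀ = 1.6782 rad.
Bracket: H₀ sin φ sin δ + cos φ cos δ sin H₀ = 1.6782×0.35021×0.27564 + 0.93667×0.96126×0.99424 = 0.162000 + 0.895197 = 1.057197.
Q̄ = (S₀/π) × [bracket] = (1361/π) × 1.057197 = 458.0 W/m².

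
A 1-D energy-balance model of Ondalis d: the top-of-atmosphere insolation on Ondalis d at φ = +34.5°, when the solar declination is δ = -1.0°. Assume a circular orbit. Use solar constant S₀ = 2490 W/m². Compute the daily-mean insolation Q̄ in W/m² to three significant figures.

Q̄ ≈ 641 W/m²

cos H₀ = −tan(+34.5°) tan(-1.000°) = 0.0120, H₀ = 1.5588 rad.
Bracket: H₀ sin φ sin δ + cos φ cos δ sin H₀ = 1.5588×0.56641×-0.01745 + 0.82413×0.99985×0.99993 = -0.015407 + 0.823949 = 0.808542.
Q̄ = (S₀/π) × [bracket] = (2490/π) × 0.808542 = 640.8 W/m².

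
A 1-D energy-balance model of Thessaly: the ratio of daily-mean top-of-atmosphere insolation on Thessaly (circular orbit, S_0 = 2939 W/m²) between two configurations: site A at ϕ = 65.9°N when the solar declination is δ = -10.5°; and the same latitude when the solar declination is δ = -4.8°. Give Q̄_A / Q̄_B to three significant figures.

Q̄_A / Q̄_B ≈ 0.596

— Configuration A (ϕ=+65.9°):
cos h₀ = −tan(+65.9°) tan(-10.500°) = 0.4143, h₀ = 1.1436 rad.
Bracket: h₀ sin ϕ sin δ + cos ϕ cos δ sin h₀ = 1.1436×0.91283×-0.18224 + 0.40833×0.98325×0.91013 = -0.190243 + 0.365409 = 0.175166.
Q̄ = (S_0/π) × [bracket] = (2939/π) × 0.175166 = 163.87 W/m².
— Configuration B (ϕ=+65.9°):
cos h₀ = −tan(+65.9°) tan(-4.800°) = 0.1877, h₀ = 1.3820 rad.
Bracket: h₀ sin ϕ sin δ + cos ϕ cos δ sin h₀ = 1.3820×0.91283×-0.08368 + 0.40833×0.99649×0.98222 = -0.105565 + 0.399662 = 0.294097.
Q̄ = (S_0/π) × [bracket] = (2939/π) × 0.294097 = 275.13 W/m².
Ratio Q̄_A / Q̄_B = 163.87 / 275.13 = 0.5956.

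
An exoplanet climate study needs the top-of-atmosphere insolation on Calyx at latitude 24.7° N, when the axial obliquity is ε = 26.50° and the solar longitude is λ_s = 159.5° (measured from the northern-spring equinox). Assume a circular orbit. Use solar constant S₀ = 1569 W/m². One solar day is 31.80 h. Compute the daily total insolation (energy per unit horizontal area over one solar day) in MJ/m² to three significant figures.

57.3 MJ/m²

Solar declination: sin δ = sin ε · sin λ_s = sin 26.50° × sin 159.5° = 0.15626, so δ = +8.990°.
cos H₀ = −tan(+24.7°) tan(+8.990°) = -0.0728, H₀ = 1.6436 rad.
Bracket: H₀ sin φ sin δ + cos φ cos δ sin H₀ = 1.6436×0.41787×0.15626 + 0.90851×0.98772×0.99735 = 0.107321 + 0.894976 = 1.002297.
Q̄ = (S₀/π) × [bracket] = (1569/π) × 1.002297 = 500.58 W/m².
Daily total = Q̄ × 31.80 h × 3600 s/h = 500.58 × 31.80 × 3600 / 10⁶ = 57.31 MJ/m².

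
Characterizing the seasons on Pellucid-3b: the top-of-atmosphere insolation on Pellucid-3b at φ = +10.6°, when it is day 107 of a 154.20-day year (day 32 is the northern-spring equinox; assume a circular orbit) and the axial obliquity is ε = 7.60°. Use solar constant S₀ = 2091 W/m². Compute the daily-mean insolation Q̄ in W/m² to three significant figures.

Q̄ ≈ 656 W/m²

Solar longitude: λ_s = 360° × (107 − 32)/154.20 = 175.097°.
sin δ = sin 7.60° × sin 175.097° = 0.01130, so δ = +0.648°.
cos H₀ = −tan(+10.6°) tan(+0.648°) = -0.0021, H₀ = 1.5729 rad.
Bracket: H₀ sin φ sin δ + cos φ cos δ sin H₀ = 1.5729×0.18395×0.01130 + 0.98294×0.99994×1.00000 = 0.003269 + 0.982881 = 0.986150.
Q̄ = (S₀/π) × [bracket] = (2091/π) × 0.986150 = 656.4 W/m².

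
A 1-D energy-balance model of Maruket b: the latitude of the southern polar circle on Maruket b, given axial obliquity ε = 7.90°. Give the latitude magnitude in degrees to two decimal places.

82.10°

The polar circle is the lowest latitude that experiences at least one full rotation of continuous darkness at the northern-summer solstice; it lies at |φ| = 90° − ε = 90° − 7.90° = 82.10°.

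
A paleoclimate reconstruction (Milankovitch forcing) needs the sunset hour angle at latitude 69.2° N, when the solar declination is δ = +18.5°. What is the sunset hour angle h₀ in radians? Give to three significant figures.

cos h₀ = −tan ϕ · tan δ = −tan(+69.2°) × tan(+18.500°) = -0.8808, so h₀ = 2.6484 rad = 151.74°.

h₀ = 2.65 rad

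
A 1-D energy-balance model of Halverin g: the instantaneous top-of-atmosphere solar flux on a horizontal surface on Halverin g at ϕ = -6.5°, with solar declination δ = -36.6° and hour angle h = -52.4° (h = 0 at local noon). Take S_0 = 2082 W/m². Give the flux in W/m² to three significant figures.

1.15e+03 W/m²

cos θ_z = sin ϕ sin δ + cos ϕ cos δ cos h = 0.067495 + 0.486686 = 0.554181.
Flux = S_0 · cos θ_z = 2082 × 0.554181 = 1154 W/m².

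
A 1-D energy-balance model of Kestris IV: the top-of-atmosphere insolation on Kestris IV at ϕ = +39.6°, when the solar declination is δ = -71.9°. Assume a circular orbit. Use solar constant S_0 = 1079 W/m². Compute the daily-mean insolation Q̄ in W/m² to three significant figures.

Q̄ ≈ 0.00 W/m²

cos h₀ = −tan(+39.6°) tan(-71.900°) = 2.5310 ≥ 1 ⇒ polar night, h₀ = 0 and Q̄ = 0.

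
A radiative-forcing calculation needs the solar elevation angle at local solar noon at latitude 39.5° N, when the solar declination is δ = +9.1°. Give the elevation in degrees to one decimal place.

59.6°

At local noon the hour angle is zero, so the zenith angle equals |ϕ − δ| = |+39.5° − (+9.100°)| = 30.400°.
Elevation = 90° − 30.400° = 59.6°.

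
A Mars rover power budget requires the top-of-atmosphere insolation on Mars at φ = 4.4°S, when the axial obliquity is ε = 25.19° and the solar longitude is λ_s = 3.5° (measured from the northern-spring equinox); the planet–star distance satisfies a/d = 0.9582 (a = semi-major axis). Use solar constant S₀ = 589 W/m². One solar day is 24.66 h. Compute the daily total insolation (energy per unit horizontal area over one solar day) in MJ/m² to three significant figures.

Solar declination: sin δ = sin ε · sin λ_s = sin 25.19° × sin 3.5° = 0.02598, so δ = +1.489°.
cos H₀ = −tan(-4.4°) tan(+1.489°) = 0.0020, H₀ = 1.5688 rad.
Bracket: H₀ sin φ sin δ + cos φ cos δ sin H₀ = 1.5688×-0.07672×0.02598 + 0.99705×0.99966×1.00000 = -0.003127 + 0.996711 = 0.993584.
Inverse-square distance factor (a/d)² = 0.9582² = 0.918147.
Q̄ = (S₀/π) × 0.918147 × [bracket] = (589/π) × 0.918147 × 0.993584 = 171.03 W/m².
Daily total = Q̄ × 24.66 h × 3600 s/h = 171.03 × 24.66 × 3600 / 10⁶ = 15.18 MJ/m².

15.2 MJ/m²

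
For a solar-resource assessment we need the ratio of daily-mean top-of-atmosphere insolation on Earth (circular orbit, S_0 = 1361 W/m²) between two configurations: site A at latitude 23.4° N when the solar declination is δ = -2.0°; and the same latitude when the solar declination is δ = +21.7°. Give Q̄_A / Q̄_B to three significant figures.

Q̄_A / Q̄_B ≈ 0.817

— Configuration A (ϕ=+23.4°):
cos h₀ = −tan(+23.4°) tan(-2.000°) = 0.0151, h₀ = 1.5557 rad.
Bracket: h₀ sin ϕ sin δ + cos ϕ cos δ sin h₀ = 1.5557×0.39715×-0.03490 + 0.91775×0.99939×0.99989 = -0.021563 + 0.917089 = 0.895526.
Q̄ = (S_0/π) × [bracket] = (1361/π) × 0.895526 = 387.96 W/m².
— Configuration B (ϕ=+23.4°):
cos h₀ = −tan(+23.4°) tan(+21.700°) = -0.1722, h₀ = 1.7439 rad.
Bracket: h₀ sin ϕ sin δ + cos ϕ cos δ sin h₀ = 1.7439×0.39715×0.36975 + 0.91775×0.92913×0.98506 = 0.256085 + 0.839970 = 1.096055.
Q̄ = (S_0/π) × [bracket] = (1361/π) × 1.096055 = 474.83 W/m².
Ratio Q̄_A / Q̄_B = 387.96 / 474.83 = 0.8171.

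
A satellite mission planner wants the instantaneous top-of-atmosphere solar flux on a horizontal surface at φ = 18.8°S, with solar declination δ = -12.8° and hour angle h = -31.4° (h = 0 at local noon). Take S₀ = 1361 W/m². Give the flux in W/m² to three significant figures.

cos θ_z = sin φ sin δ + cos φ cos δ cos h = 0.071397 + 0.787934 = 0.859331.
Flux = S₀ · cos θ_z = 1361 × 0.859331 = 1170 W/m².

1.17e+03 W/m²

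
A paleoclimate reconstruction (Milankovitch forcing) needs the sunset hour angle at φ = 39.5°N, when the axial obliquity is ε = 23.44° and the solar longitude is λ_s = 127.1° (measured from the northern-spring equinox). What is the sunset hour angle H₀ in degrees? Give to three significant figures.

Solar declination: sin δ = sin ε · sin λ_s = sin 23.44° × sin 127.1° = 0.31727, so δ = +18.498°.
cos H₀ = −tan φ · tan δ = −tan(+39.5°) × tan(+18.498°) = -0.2758, so H₀ = 1.8502 rad = 106.01°.

H₀ = 106°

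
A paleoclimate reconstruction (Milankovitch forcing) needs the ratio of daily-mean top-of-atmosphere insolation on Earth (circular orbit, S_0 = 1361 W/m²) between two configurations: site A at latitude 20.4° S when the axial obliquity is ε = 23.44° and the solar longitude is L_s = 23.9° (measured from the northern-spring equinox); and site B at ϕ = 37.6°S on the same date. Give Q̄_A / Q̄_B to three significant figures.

— Configuration A (ϕ=-20.4°):
Solar declination: sin δ = sin ε · sin L_s = sin 23.44° × sin 23.9° = 0.16116, so δ = +9.274°.
cos h₀ = −tan(-20.4°) tan(+9.274°) = 0.0607, h₀ = 1.5100 rad.
Bracket: h₀ sin ϕ sin δ + cos ϕ cos δ sin h₀ = 1.5100×-0.34857×0.16116 + 0.93728×0.98693×0.99815 = -0.084825 + 0.923318 = 0.838493.
Q̄ = (S_0/π) × [bracket] = (1361/π) × 0.838493 = 363.25 W/m².
— Configuration B (ϕ=-37.6°):
cos h₀ = −tan(-37.6°) tan(+9.274°) = 0.1258, h₀ = 1.4447 rad.
Bracket: h₀ sin ϕ sin δ + cos ϕ cos δ sin h₀ = 1.4447×-0.61015×0.16116 + 0.79229×0.98693×0.99206 = -0.142060 + 0.775726 = 0.633666.
Q̄ = (S_0/π) × [bracket] = (1361/π) × 0.633666 = 274.52 W/m².
Ratio Q̄_A / Q̄_B = 363.25 / 274.52 = 1.323.

Q̄_A / Q̄_B ≈ 1.32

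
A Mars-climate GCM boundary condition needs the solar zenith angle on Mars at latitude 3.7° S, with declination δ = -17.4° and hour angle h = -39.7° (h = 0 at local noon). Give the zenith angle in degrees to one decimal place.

θ_z = 41.2°

cos θ_z = sin ϕ sin δ + cos ϕ cos δ cos h = 0.019298 + 0.732662 = 0.751960.
θ_z = arccos(0.751960) = 41.2°.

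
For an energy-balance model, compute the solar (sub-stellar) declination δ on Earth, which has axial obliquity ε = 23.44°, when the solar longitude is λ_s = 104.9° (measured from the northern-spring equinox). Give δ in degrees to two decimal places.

δ = +22.61°

sin δ = sin ε · sin λ_s = sin 23.44° × sin 104.9° = 0.384413.
δ = arcsin(0.384413) = +22.61°.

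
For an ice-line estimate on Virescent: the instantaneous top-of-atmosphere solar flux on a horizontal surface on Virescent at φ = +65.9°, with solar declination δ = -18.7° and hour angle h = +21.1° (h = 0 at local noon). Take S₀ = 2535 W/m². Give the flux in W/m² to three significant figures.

cos θ_z = sin φ sin δ + cos φ cos δ cos h = -0.292666 + 0.360843 = 0.068177.
Flux = S₀ · cos θ_z = 2535 × 0.068177 = 172.8 W/m².

173 W/m²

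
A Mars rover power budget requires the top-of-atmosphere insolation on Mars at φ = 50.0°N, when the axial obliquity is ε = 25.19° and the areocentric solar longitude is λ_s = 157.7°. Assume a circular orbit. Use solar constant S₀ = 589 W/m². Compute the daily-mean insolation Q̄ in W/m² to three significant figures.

Q̄ ≈ 158 W/m²

sin δ = sin 25.19° × sin 157.7° = 0.16150, so δ = +9.294°.
cos H₀ = −tan(+50.0°) tan(+9.294°) = -0.1950, H₀ = 1.7671 rad.
Bracket: H₀ sin φ sin δ + cos φ cos δ sin H₀ = 1.7671×0.76604×0.16150 + 0.64279×0.98687×0.98080 = 0.218618 + 0.622171 = 0.840789.
Q̄ = (S₀/π) × [bracket] = (589/π) × 0.840789 = 157.6 W/m².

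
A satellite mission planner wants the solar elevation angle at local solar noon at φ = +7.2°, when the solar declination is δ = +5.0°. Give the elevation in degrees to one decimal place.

87.8°

At local noon the hour angle is zero, so the zenith angle equals |φ − δ| = |+7.2° − (+5.000°)| = 2.200°.
Elevation = 90° − 2.200° = 87.8°.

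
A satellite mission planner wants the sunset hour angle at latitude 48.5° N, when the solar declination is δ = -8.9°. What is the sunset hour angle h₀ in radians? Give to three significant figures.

cos h₀ = −tan ϕ · tan δ = −tan(+48.5°) × tan(-8.900°) = 0.1770, so h₀ = 1.3929 rad = 79.80°.

h₀ = 1.39 rad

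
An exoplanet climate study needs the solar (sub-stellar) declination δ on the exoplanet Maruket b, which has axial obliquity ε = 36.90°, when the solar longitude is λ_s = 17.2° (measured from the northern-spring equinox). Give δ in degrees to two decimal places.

δ = +10.23°

sin δ = sin ε · sin λ_s = sin 36.90° × sin 17.2° = 0.177549.
δ = arcsin(0.177549) = +10.23°.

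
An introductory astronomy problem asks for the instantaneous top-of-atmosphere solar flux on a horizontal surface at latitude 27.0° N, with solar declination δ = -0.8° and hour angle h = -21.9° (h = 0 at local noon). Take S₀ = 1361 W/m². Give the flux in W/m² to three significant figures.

1.12e+03 W/m²

cos θ_z = sin φ sin δ + cos φ cos δ cos h = -0.006339 + 0.826628 = 0.820289.
Flux = S₀ · cos θ_z = 1361 × 0.820289 = 1116 W/m².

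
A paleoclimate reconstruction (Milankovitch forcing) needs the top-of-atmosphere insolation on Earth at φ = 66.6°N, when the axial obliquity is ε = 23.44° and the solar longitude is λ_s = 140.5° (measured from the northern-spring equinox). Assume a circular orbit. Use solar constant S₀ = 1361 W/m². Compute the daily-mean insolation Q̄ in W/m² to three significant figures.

Solar declination: sin δ = sin ε · sin λ_s = sin 23.44° × sin 140.5° = 0.25302, so δ = +14.657°.
cos H₀ = −tan(+66.6°) tan(+14.657°) = -0.6044, H₀ = 2.2198 rad.
Bracket: H₀ sin φ sin δ + cos φ cos δ sin H₀ = 2.2198×0.91775×0.25302 + 0.39715×0.96746×0.79670 = 0.515458 + 0.306113 = 0.821571.
Q̄ = (S₀/π) × [bracket] = (1361/π) × 0.821571 = 355.9 W/m².

Q̄ ≈ 356 W/m²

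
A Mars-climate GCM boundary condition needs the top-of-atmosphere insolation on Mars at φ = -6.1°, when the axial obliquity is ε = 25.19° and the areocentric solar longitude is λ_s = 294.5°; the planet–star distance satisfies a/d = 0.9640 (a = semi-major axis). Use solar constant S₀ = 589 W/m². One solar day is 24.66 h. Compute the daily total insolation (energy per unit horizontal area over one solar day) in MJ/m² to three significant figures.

15.2 MJ/m²

sin δ = sin 25.19° × sin 294.5° = -0.38730, so δ = -22.787°.
cos H₀ = −tan(-6.1°) tan(-22.787°) = -0.0449, H₀ = 1.6157 rad.
Bracket: H₀ sin φ sin δ + cos φ cos δ sin H₀ = 1.6157×-0.10626×-0.38730 + 0.99434×0.92195×0.99899 = 0.066493 + 0.915806 = 0.982299.
Inverse-square distance factor (a/d)² = 0.9640² = 0.929296.
Q̄ = (S₀/π) × 0.929296 × [bracket] = (589/π) × 0.929296 × 0.982299 = 171.14 W/m².
Daily total = Q̄ × 24.66 h × 3600 s/h = 171.14 × 24.66 × 3600 / 10⁶ = 15.19 MJ/m².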